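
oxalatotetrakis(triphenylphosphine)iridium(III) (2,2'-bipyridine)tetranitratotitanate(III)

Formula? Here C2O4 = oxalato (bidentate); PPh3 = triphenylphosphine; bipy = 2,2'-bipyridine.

[Ir(C2O4)(PPh3)4][Ti(bipy)(NO3)4]

Cation [Ir…]: ligand charges -2, Ir(III) ⇒ ion charge 1+.
Anion [Ti…]: ligand charges -4, Ti(III) ⇒ ion charge 1−.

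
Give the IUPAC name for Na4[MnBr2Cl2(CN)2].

sodium dibromodichlorodicyanomanganate(II)

The 4 sodium counter-ions carry a total charge of +4, so each complex ion is 4−.
Ligand charges: 2×bromo (-1 each), 2×cyano (-1 each), 2×chloro (-1 each); total -6. So Mn + (-6) = 4−, giving Mn = +2.
The complex ion is anionic, so manganese takes the -ate form manganate(II).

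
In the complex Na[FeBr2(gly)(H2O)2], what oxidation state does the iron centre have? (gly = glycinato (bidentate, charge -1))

1 sodium outside the brackets (+1 each) → the complex ion is 1−.
Ligand charges: 1×gly = -1; 2×H2O neutral; 2×Br = -2; sum -3.
Fe + (-3) = 1− ⇒ Fe is +2.

+2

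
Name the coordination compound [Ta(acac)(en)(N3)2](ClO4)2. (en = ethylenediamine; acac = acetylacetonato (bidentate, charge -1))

The 2 perchlorate counter-ions carry a total charge of -2, so each complex ion is 2+.
Ligand charges: 1×ethylenediamine (neutral), 2×azido (-1 each), 1×acetylacetonato (-1 each); total -3. So Ta + (-3) = 2+, giving Ta = +5.
Ligands are named alphabetically: acetylacetonato before azido before ethylenediamine.

(acetylacetonato)diazido(ethylenediamine)tantalum(V) perchlorate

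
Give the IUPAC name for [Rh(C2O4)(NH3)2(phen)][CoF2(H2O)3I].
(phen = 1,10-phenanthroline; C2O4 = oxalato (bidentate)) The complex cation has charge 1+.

diammineoxalato(1,10-phenanthroline)rhodium(III) triaquadifluoroiodocobaltate(II)

Both ions are complex: the cation is named first with the plain metal name, the anion second with the -ate form; each ion's ligands are alphabetised independently.
The complex cation is given as 1+; its ligand charges sum to -2, so Rh = +3.
A 1:1 salt means the anion carries the equal and opposite charge, 1−.
Anion: ligand charges sum to -3; for the ion to be 1−, Co = +2.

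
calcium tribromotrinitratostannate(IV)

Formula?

Ligands: 3 bromo (Br, -1), 3 nitrato (NO3, -1). Ligand charge sum = -6.
With Sn in oxidation state +4, the complex ion is [Sn...]^2−.
Charge balance with calcium (+2) requires 1 complex ion per 1 calcium.

Ca[SnBr3(NO3)3]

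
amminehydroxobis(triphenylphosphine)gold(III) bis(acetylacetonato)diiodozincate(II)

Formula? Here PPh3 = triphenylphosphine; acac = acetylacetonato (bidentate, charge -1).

[Au(NH3)(OH)(PPh3)2][Zn(acac)2I2]

Cation [Au…]: ligand charges -1, Au(III) ⇒ ion charge 2+.
Anion [Zn…]: ligand charges -4, Zn(II) ⇒ ion charge 2−.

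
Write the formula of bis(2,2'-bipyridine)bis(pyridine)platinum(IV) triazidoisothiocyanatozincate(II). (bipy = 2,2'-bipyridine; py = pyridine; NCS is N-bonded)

Cation [Pt…]: ligand charges 0, Pt(IV) ⇒ ion charge 4+.
Anion [Zn…]: ligand charges -4, Zn(II) ⇒ ion charge 2−.
One 4+ cation requires 2 of the 2− anion.

[Pt(bipy)2(py)2][Zn(N3)3(NCS)]2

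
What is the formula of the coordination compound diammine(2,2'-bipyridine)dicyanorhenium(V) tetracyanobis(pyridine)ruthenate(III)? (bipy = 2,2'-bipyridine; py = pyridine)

Cation [Re…]: ligand charges -2, Re(V) ⇒ ion charge 3+.
Anion [Ru…]: ligand charges -4, Ru(III) ⇒ ion charge 1−.

[Re(bipy)(CN)2(NH3)2][Ru(CN)4(py)2]3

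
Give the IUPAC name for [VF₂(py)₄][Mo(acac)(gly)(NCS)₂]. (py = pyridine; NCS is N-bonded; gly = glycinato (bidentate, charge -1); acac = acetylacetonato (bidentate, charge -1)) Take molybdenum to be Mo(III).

Both ions are complex: the cation is named first with the plain metal name, the anion second with the -ate form; each ion's ligands are alphabetised independently.
Mo is given as +3; the anion's ligand charges sum to -4, so the complex anion is 1−.
A 1:1 salt means the cation carries the equal and opposite charge, 1+.
Cation: ligand charges sum to -2; for the ion to be 1+, V = +3.

difluorotetrakis(pyridine)vanadium(III) (acetylacetonato)(glycinato)diisothiocyanatomolybdate(III)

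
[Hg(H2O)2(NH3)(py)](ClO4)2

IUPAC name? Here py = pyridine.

amminediaqua(pyridine)mercury(II) perchlorate

The 2 perchlorate counter-ions carry a total charge of -2, so each complex ion is 2+.
Ligand charges: 1×pyridine (neutral), 2×aqua (neutral), 1×ammine (neutral); total 0. So Hg + (0) = 2+, giving Hg = +2.
Ligands are named alphabetically: ammine before aqua before pyridine.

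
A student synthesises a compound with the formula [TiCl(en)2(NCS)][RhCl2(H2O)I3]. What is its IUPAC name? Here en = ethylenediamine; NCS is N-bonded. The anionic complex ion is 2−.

Both ions are complex: the cation is named first with the plain metal name, the anion second with the -ate form; each ion's ligands are alphabetised independently.
The complex anion is given as 2−; its ligand charges sum to -5, so Rh = +3.
A 1:1 salt means the cation carries the equal and opposite charge, 2+.
Cation: ligand charges sum to -2; for the ion to be 2+, Ti = +4.

chlorobis(ethylenediamine)isothiocyanatotitanium(IV) aquadichlorotriiodorhodate(III)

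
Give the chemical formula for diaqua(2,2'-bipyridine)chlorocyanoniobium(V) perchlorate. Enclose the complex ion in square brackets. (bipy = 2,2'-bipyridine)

Ligands: 2 aqua (H2O, neutral), 1 2,2'-bipyridine (bipy, neutral), 1 chloro (Cl, -1), 1 cyano (CN, -1). Ligand charge sum = -2.
With Nb in oxidation state +5, the complex ion is [Nb...]^3+.
Charge balance with perchlorate (-1) requires 1 complex ion per 3 perchlorate.

[Nb(bipy)Cl(CN)(H2O)2](ClO4)3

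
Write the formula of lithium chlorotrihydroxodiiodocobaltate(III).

Ligands: 3 hydroxo (OH, -1), 2 iodo (I, -1), 1 chloro (Cl, -1). Ligand charge sum = -6.
With Co in oxidation state +3, the complex ion is [Co...]^3−.
Charge balance with lithium (+1) requires 1 complex ion per 3 lithium.

Li3[CoClI2(OH)3]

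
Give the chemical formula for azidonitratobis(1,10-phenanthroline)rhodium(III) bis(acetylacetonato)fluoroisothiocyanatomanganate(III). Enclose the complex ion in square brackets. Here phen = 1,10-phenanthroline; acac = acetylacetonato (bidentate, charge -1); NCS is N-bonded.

Cation [Rh…]: ligand charges -2, Rh(III) ⇒ ion charge 1+.
Anion [Mn…]: ligand charges -4, Mn(III) ⇒ ion charge 1−.
One 1+ cation balances one 1− anion.

[Rh(N3)(NO3)(phen)2][Mn(acac)2F(NCS)]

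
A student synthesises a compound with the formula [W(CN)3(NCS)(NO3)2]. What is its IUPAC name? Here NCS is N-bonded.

tricyanoisothiocyanatodinitratotungsten(VI)

There is no counter-ion, so the complex is neutral overall.
Ligand charges: 3×cyano (-1 each), 2×nitrato (-1 each), 1×isothiocyanato (-1 each); total -6. So W + (-6) = 0, giving W = +6.
Ligands are named alphabetically: cyano before isothiocyanato before nitrato.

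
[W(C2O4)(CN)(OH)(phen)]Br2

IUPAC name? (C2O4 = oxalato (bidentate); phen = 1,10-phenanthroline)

cyanohydroxooxalato(1,10-phenanthroline)tungsten(VI) bromide

The 2 bromide counter-ions carry a total charge of -2, so each complex ion is 2+.
Ligand charges: 1×oxalato (-2 each), 1×1,10-phenanthroline (neutral), 1×hydroxo (-1 each), 1×cyano (-1 each); total -4. So W + (-4) = 2+, giving W = +6.
Ligands are named alphabetically: cyano before hydroxo before oxalato before phenanthroline.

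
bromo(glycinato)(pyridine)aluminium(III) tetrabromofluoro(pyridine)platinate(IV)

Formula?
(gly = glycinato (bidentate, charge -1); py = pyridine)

[AlBr(gly)(py)][PtBr4F(py)]

Cation [Al…]: ligand charges -2, Al(III) ⇒ ion charge 1+.
Anion [Pt…]: ligand charges -5, Pt(IV) ⇒ ion charge 1−.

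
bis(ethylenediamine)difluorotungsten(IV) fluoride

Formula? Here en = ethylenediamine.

[W(en)2F2]F2

Ligands: 2 fluoro (F, -1), 2 ethylenediamine (en, neutral). Ligand charge sum = -2.
With W in oxidation state +4, the complex ion is [W...]^2+.
Charge balance with fluoride (-1) requires 1 complex ion per 2 fluoride.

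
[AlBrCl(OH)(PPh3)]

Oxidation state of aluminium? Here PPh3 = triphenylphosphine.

+3

No counter-ion: the bracketed complex is neutral.
Ligand charges: 1×OH = -1; 1×Br = -1; 1×Cl = -1; 1×PPh3 neutral; sum -3.
Al + (-3) = 0 ⇒ Al is +3.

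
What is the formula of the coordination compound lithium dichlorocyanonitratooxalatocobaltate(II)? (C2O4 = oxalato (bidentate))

Li4[Co(C2O4)Cl2(CN)(NO3)]

Ligands: 2 chloro (Cl, -1), 1 nitrato (NO3, -1), 1 oxalato (C2O4, -2), 1 cyano (CN, -1). Ligand charge sum = -6.
With Co in oxidation state +2, the complex ion is [Co...]^4−.
Charge balance with lithium (+1) requires 1 complex ion per 4 lithium.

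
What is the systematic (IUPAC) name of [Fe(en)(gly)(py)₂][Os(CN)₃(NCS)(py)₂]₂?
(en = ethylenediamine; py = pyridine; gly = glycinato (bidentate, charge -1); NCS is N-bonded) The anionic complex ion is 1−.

Both ions are complex: the cation is named first with the plain metal name, the anion second with the -ate form; each ion's ligands are alphabetised independently.
The complex anion is given as 1−; its ligand charges sum to -4, so Os = +3.
With 2 anions per cation, the cation must be 2×1 = 2+.
Cation: ligand charges sum to -1; for the ion to be 2+, Fe = +3.

(ethylenediamine)(glycinato)bis(pyridine)iron(III) tricyanoisothiocyanatobis(pyridine)osmate(III)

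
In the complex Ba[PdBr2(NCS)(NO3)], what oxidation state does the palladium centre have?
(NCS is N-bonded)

+2

1 barium outside the brackets (+2 each) → the complex ion is 2−.
Ligand charges: 1×NCS = -1; 1×NO3 = -1; 2×Br = -2; sum -4.
Pd + (-4) = 2− ⇒ Pd is +2.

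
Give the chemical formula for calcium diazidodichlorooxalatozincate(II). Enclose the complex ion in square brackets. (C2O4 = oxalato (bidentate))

Ligands: 1 oxalato (C2O4, -2), 2 chloro (Cl, -1), 2 azido (N3, -1). Ligand charge sum = -6.
With Zn in oxidation state +2, the complex ion is [Zn...]^4−.
Charge balance with calcium (+2) requires 1 complex ion per 2 calcium.

Ca2[Zn(C2O4)Cl2(N3)2]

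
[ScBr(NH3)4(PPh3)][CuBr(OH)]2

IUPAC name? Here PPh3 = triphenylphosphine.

Both ions are complex: the cation is named first with the plain metal name, the anion second with the -ate form; each ion's ligands are alphabetised independently.
Scandium is always +3 in its complexes; the cation's ligand charges sum to -1, so the complex cation is 2+.
With 2 anions per cation, each anion must be 2/2 = 1−.
Anion: ligand charges sum to -2; for the ion to be 1−, Cu = +1.

tetraamminebromo(triphenylphosphine)scandium(III) bromohydroxocuprate(I)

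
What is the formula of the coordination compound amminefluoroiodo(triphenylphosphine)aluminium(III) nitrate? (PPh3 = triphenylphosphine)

Ligands: 1 fluoro (F, -1), 1 ammine (NH3, neutral), 1 triphenylphosphine (PPh3, neutral), 1 iodo (I, -1). Ligand charge sum = -2.
Charge balance with nitrate (-1) requires 1 complex ion per 1 nitrate.

[AlFI(NH3)(PPh3)]NO3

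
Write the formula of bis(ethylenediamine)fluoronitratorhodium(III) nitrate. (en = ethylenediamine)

Ligands: 1 nitrato (NO3, -1), 1 fluoro (F, -1), 2 ethylenediamine (en, neutral). Ligand charge sum = -2.
Charge balance with nitrate (-1) requires 1 complex ion per 1 nitrate.

[Rh(en)2F(NO3)]NO3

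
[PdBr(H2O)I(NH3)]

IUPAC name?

There is no counter-ion, so the complex is neutral overall.
Ligand charges: 1×bromo (-1 each), 1×ammine (neutral), 1×aqua (neutral), 1×iodo (-1 each); total -2. So Pd + (-2) = 0, giving Pd = +2.
Ligands are named alphabetically: ammine before aqua before bromo before iodo.

ammineaquabromoiodopalladium(II)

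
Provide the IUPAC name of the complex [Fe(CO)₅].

pentacarbonyliron(0)

There is no counter-ion, so the complex is neutral overall.
Ligand charges: 5×carbonyl (neutral); total 0. So Fe + (0) = 0, giving Fe = 0.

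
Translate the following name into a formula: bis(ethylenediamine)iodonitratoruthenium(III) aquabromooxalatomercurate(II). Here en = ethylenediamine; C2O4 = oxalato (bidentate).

[Ru(en)2I(NO3)][HgBr(C2O4)(H2O)]

Cation [Ru…]: ligand charges -2, Ru(III) ⇒ ion charge 1+.
Anion [Hg…]: ligand charges -3, Hg(II) ⇒ ion charge 1−.
One 1+ cation balances one 1− anion.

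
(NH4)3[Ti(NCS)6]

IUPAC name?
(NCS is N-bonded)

The 3 ammonium counter-ions carry a total charge of +3, so each complex ion is 3−.
Ligand charges: 6×isothiocyanato (-1 each); total -6. So Ti + (-6) = 3−, giving Ti = +3.
The complex ion is anionic, so titanium takes the -ate form titanate(III).

ammonium hexaisothiocyanatotitanate(III)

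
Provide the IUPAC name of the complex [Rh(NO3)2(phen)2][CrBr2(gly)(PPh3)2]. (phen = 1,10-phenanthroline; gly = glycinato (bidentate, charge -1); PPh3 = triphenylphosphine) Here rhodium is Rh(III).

dinitratobis(1,10-phenanthroline)rhodium(III) dibromo(glycinato)bis(triphenylphosphine)chromate(II)

Both ions are complex: the cation is named first with the plain metal name, the anion second with the -ate form; each ion's ligands are alphabetised independently.
Rh is given as +3; the cation's ligand charges sum to -2, so the complex cation is 1+.
A 1:1 salt means the anion carries the equal and opposite charge, 1−.
Anion: ligand charges sum to -3; for the ion to be 1−, Cr = +2.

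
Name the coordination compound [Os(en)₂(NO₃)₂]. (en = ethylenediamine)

bis(ethylenediamine)dinitratoosmium(II)

There is no counter-ion, so the complex is neutral overall.
Ligand charges: 2×nitrato (-1 each), 2×ethylenediamine (neutral); total -2. So Os + (-2) = 0, giving Os = +2.
Ligands are named alphabetically: ethylenediamine before nitrato.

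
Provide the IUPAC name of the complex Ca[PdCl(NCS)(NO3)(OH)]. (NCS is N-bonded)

calcium chlorohydroxoisothiocyanatonitratopalladate(II)

The 1 calcium counter-ion carries a total charge of +2, so each complex ion is 2−.
Ligand charges: 1×isothiocyanato (-1 each), 1×nitrato (-1 each), 1×chloro (-1 each), 1×hydroxo (-1 each); total -4. So Pd + (-4) = 2−, giving Pd = +2.
The complex ion is anionic, so palladium takes the -ate form palladate(II).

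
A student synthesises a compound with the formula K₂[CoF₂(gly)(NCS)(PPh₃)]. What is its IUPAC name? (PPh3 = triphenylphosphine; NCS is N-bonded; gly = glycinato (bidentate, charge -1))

potassium difluoro(glycinato)isothiocyanato(triphenylphosphine)cobaltate(II)

The 2 potassium counter-ions carry a total charge of +2, so each complex ion is 2−.
Ligand charges: 2×fluoro (-1 each), 1×triphenylphosphine (neutral), 1×isothiocyanato (-1 each), 1×glycinato (-1 each); total -4. So Co + (-4) = 2−, giving Co = +2.
Ligands are named alphabetically: fluoro before glycinato before isothiocyanato before triphenylphosphine.
The complex ion is anionic, so cobalt takes the -ate form cobaltate(II).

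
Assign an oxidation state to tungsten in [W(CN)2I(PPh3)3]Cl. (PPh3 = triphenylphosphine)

+4

1 chloride outside the brackets (-1 each) → the complex ion is 1+.
Ligand charges: 2×CN = -2; 3×PPh3 neutral; 1×I = -1; sum -3.
W + (-3) = 1+ ⇒ W is +4.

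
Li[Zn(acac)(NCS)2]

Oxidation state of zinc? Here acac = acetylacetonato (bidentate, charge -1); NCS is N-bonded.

1 lithium outside the brackets (+1 each) → the complex ion is 1−.
Ligand charges: 1×acac = -1; 2×NCS = -2; sum -3.
Zn + (-3) = 1− ⇒ Zn is +2.

+2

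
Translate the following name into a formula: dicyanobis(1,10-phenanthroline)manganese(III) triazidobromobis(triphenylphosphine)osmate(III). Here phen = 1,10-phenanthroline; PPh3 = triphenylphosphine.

Cation [Mn…]: ligand charges -2, Mn(III) ⇒ ion charge 1+.
Anion [Os…]: ligand charges -4, Os(III) ⇒ ion charge 1−.
One 1+ cation balances one 1− anion.

[Mn(CN)2(phen)2][OsBr(N3)3(PPh3)2]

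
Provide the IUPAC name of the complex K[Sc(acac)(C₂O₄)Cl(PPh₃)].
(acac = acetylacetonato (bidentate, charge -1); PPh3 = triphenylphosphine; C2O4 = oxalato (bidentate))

The 1 potassium counter-ion carries a total charge of +1, so each complex ion is 1−.
Ligand charges: 1×acetylacetonato (-1 each), 1×triphenylphosphine (neutral), 1×oxalato (-2 each), 1×chloro (-1 each); total -4. So Sc + (-4) = 1−, giving Sc = +3.
The complex ion is anionic, so scandium takes the -ate form scandate(III).

potassium (acetylacetonato)chlorooxalato(triphenylphosphine)scandate(III)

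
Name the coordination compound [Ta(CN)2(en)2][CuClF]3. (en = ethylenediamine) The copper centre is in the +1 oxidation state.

Both ions are complex: the cation is named first with the plain metal name, the anion second with the -ate form; each ion's ligands are alphabetised independently.
Cu is given as +1; the anion's ligand charges sum to -2, so the complex anion is 1−.
With 3 anions per cation, the cation must be 3×1 = 3+.
Cation: ligand charges sum to -2; for the ion to be 3+, Ta = +5.

dicyanobis(ethylenediamine)tantalum(V) chlorofluorocuprate(I)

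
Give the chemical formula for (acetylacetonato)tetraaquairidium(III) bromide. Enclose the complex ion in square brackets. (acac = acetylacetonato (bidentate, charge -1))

Ligands: 1 acetylacetonato (acac, -1), 4 aqua (H2O, neutral). Ligand charge sum = -1.
Charge balance with bromide (-1) requires 1 complex ion per 2 bromide.

[Ir(acac)(H2O)4]Br2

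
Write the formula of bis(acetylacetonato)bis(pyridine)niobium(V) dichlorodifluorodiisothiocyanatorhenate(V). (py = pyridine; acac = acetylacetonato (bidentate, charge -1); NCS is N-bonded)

[Nb(acac)2(py)2][ReCl2F2(NCS)2]3

Cation [Nb…]: ligand charges -2, Nb(V) ⇒ ion charge 3+.
Anion [Re…]: ligand charges -6, Re(V) ⇒ ion charge 1−.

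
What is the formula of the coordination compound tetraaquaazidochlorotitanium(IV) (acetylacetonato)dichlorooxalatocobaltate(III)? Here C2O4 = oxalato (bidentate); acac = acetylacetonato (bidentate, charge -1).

Cation [Ti…]: ligand charges -2, Ti(IV) ⇒ ion charge 2+.
Anion [Co…]: ligand charges -5, Co(III) ⇒ ion charge 2−.

[TiCl(H2O)4(N3)][Co(acac)(C2O4)Cl2]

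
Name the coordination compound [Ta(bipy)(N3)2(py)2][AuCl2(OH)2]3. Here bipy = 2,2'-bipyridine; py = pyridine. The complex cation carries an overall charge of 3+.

Both ions are complex: the cation is named first with the plain metal name, the anion second with the -ate form; each ion's ligands are alphabetised independently.
The complex cation is given as 3+; its ligand charges sum to -2, so Ta = +5.
With 3 anions per cation, each anion must be 3/3 = 1−.
Anion: ligand charges sum to -4; for the ion to be 1−, Au = +3.

diazido(2,2'-bipyridine)bis(pyridine)tantalum(V) dichlorodihydroxoaurate(III)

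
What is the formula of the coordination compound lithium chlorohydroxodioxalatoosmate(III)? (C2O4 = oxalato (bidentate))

Li3[Os(C2O4)2Cl(OH)]

Ligands: 1 hydroxo (OH, -1), 2 oxalato (C2O4, -2), 1 chloro (Cl, -1). Ligand charge sum = -6.
With Os in oxidation state +3, the complex ion is [Os...]^3−.
Charge balance with lithium (+1) requires 1 complex ion per 3 lithium.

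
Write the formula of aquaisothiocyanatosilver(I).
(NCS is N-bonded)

Ligands: 1 isothiocyanato (NCS, -1), 1 aqua (H2O, neutral). Ligand charge sum = -1.
With Ag in oxidation state +1, the complex ion is [Ag...].

[Ag(H2O)(NCS)]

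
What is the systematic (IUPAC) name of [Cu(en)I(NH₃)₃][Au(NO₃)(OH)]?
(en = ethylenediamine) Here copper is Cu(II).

Cu is given as +2; the cation's ligand charges sum to -1, so the complex cation is 1+.
A 1:1 salt means the anion carries the equal and opposite charge, 1−.
Anion: ligand charges sum to -2; for the ion to be 1−, Au = +1.

triammine(ethylenediamine)iodocopper(II) hydroxonitratoaurate(I)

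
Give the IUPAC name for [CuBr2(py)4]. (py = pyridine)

There is no counter-ion, so the complex is neutral overall.
Ligand charges: 4×pyridine (neutral), 2×bromo (-1 each); total -2. So Cu + (-2) = 0, giving Cu = +2.
Ligands are named alphabetically: bromo before pyridine.

dibromotetrakis(pyridine)copper(II)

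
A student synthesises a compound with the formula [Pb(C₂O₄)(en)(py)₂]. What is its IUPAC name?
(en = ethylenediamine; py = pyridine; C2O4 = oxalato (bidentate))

There is no counter-ion, so the complex is neutral overall.
Ligand charges: 1×ethylenediamine (neutral), 2×pyridine (neutral), 1×oxalato (-2 each); total -2. So Pb + (-2) = 0, giving Pb = +2.
Ligands are named alphabetically: ethylenediamine before oxalato before pyridine.

(ethylenediamine)oxalatobis(pyridine)lead(II)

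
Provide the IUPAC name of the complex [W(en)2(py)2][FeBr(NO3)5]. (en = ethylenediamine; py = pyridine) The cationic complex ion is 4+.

bis(ethylenediamine)bis(pyridine)tungsten(IV) bromopentanitratoferrate(II)

Both ions are complex: the cation is named first with the plain metal name, the anion second with the -ate form; each ion's ligands are alphabetised independently.
The complex cation is given as 4+; its ligand charges sum to 0, so W = +4.
A 1:1 salt means the anion carries the equal and opposite charge, 4−.
Anion: ligand charges sum to -6; for the ion to be 4−, Fe = +2.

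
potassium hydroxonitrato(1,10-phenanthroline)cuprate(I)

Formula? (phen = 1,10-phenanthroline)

Ligands: 1 nitrato (NO3, -1), 1 1,10-phenanthroline (phen, neutral), 1 hydroxo (OH, -1). Ligand charge sum = -2.
Charge balance with potassium (+1) requires 1 complex ion per 1 potassium.

K[Cu(NO3)(OH)(phen)]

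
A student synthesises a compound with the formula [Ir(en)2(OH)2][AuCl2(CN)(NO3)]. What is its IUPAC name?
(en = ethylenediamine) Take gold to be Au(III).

bis(ethylenediamine)dihydroxoiridium(III) dichlorocyanonitratoaurate(III)

Both ions are complex: the cation is named first with the plain metal name, the anion second with the -ate form; each ion's ligands are alphabetised independently.
Au is given as +3; the anion's ligand charges sum to -4, so the complex anion is 1−.
A 1:1 salt means the cation carries the equal and opposite charge, 1+.
Cation: ligand charges sum to -2; for the ion to be 1+, Ir = +3.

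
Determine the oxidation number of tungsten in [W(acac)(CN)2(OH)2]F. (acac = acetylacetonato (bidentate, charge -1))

+6

1 fluoride outside the brackets (-1 each) → the complex ion is 1+.
Ligand charges: 2×OH = -2; 2×CN = -2; 1×acac = -1; sum -5.
W + (-5) = 1+ ⇒ W is +6.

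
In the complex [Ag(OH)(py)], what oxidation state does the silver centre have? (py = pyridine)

No counter-ion: the bracketed complex is neutral.
Ligand charges: 1×OH = -1; 1×py neutral; sum -1.
Ag + (-1) = 0 ⇒ Ag is +1.

+1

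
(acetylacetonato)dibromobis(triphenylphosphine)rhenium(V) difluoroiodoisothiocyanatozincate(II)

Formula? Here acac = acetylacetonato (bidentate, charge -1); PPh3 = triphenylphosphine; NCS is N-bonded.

[Re(acac)Br2(PPh3)2][ZnF2I(NCS)]

Cation [Re…]: ligand charges -3, Re(V) ⇒ ion charge 2+.
Anion [Zn…]: ligand charges -4, Zn(II) ⇒ ion charge 2−.
One 2+ cation balances one 2− anion.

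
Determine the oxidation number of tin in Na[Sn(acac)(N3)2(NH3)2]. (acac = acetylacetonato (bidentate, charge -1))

+2

1 sodium outside the brackets (+1 each) → the complex ion is 1−.
Ligand charges: 2×NH3 neutral; 2×N3 = -2; 1×acac = -1; sum -3.
Sn + (-3) = 1− ⇒ Sn is +2.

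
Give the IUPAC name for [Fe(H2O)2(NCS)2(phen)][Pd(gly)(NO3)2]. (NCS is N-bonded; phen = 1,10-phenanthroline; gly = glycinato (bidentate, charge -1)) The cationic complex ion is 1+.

Both ions are complex: the cation is named first with the plain metal name, the anion second with the -ate form; each ion's ligands are alphabetised independently.
The complex cation is given as 1+; its ligand charges sum to -2, so Fe = +3.
A 1:1 salt means the anion carries the equal and opposite charge, 1−.
Anion: ligand charges sum to -3; for the ion to be 1−, Pd = +2.

diaquadiisothiocyanato(1,10-phenanthroline)iron(III) (glycinato)dinitratopalladate(II)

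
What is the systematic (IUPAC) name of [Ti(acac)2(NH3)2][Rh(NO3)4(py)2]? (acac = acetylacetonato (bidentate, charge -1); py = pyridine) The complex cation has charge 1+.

Both ions are complex: the cation is named first with the plain metal name, the anion second with the -ate form; each ion's ligands are alphabetised independently.
The complex cation is given as 1+; its ligand charges sum to -2, so Ti = +3.
A 1:1 salt means the anion carries the equal and opposite charge, 1−.
Anion: ligand charges sum to -4; for the ion to be 1−, Rh = +3.

bis(acetylacetonato)diamminetitanium(III) tetranitratobis(pyridine)rhodate(III)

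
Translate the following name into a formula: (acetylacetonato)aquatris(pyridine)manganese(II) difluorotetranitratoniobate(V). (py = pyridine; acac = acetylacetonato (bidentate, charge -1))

Cation [Mn…]: ligand charges -1, Mn(II) ⇒ ion charge 1+.
Anion [Nb…]: ligand charges -6, Nb(V) ⇒ ion charge 1−.
One 1+ cation balances one 1− anion.

[Mn(acac)(H2O)(py)3][NbF2(NO3)4]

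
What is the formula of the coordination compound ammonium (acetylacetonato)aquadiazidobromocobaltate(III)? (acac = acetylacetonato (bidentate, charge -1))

Ligands: 1 acetylacetonato (acac, -1), 1 bromo (Br, -1), 2 azido (N3, -1), 1 aqua (H2O, neutral). Ligand charge sum = -4.
With Co in oxidation state +3, the complex ion is [Co...]^1−.
Charge balance with ammonium (+1) requires 1 complex ion per 1 ammonium.

NH4[Co(acac)Br(H2O)(N3)2]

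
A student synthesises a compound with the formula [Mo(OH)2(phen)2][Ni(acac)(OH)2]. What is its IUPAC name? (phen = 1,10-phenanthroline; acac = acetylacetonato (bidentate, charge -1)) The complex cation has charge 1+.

Both ions are complex: the cation is named first with the plain metal name, the anion second with the -ate form; each ion's ligands are alphabetised independently.
The complex cation is given as 1+; its ligand charges sum to -2, so Mo = +3.
A 1:1 salt means the anion carries the equal and opposite charge, 1−.
Anion: ligand charges sum to -3; for the ion to be 1−, Ni = +2.

dihydroxobis(1,10-phenanthroline)molybdenum(III) (acetylacetonato)dihydroxonickelate(II)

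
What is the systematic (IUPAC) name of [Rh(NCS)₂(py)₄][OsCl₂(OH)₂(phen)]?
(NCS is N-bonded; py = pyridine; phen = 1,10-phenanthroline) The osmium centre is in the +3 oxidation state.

Both ions are complex: the cation is named first with the plain metal name, the anion second with the -ate form; each ion's ligands are alphabetised independently.
Os is given as +3; the anion's ligand charges sum to -4, so the complex anion is 1−.
A 1:1 salt means the cation carries the equal and opposite charge, 1+.
Cation: ligand charges sum to -2; for the ion to be 1+, Rh = +3.

diisothiocyanatotetrakis(pyridine)rhodium(III) dichlorodihydroxo(1,10-phenanthroline)osmate(III)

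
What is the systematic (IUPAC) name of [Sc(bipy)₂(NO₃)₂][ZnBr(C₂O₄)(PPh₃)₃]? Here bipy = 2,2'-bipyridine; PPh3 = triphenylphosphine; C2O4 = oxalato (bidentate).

bis(2,2'-bipyridine)dinitratoscandium(III) bromooxalatotris(triphenylphosphine)zincate(II)

Both ions are complex: the cation is named first with the plain metal name, the anion second with the -ate form; each ion's ligands are alphabetised independently.
Scandium is always +3 in its complexes; the cation's ligand charges sum to -2, so the complex cation is 1+.
A 1:1 salt means the anion carries the equal and opposite charge, 1−.
Anion: ligand charges sum to -3; for the ion to be 1−, Zn = +2.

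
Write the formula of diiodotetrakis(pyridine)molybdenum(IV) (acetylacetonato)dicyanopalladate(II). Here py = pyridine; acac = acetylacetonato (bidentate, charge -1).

Cation [Mo…]: ligand charges -2, Mo(IV) ⇒ ion charge 2+.
Anion [Pd…]: ligand charges -3, Pd(II) ⇒ ion charge 1−.
One 2+ cation requires 2 of the 1− anion.

[MoI2(py)4][Pd(acac)(CN)2]2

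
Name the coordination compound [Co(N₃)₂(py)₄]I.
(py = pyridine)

The 1 iodide counter-ion carries a total charge of -1, so each complex ion is 1+.
Ligand charges: 4×pyridine (neutral), 2×azido (-1 each); total -2. So Co + (-2) = 1+, giving Co = +3.
Ligands are named alphabetically: azido before pyridine.

diazidotetrakis(pyridine)cobalt(III) iodide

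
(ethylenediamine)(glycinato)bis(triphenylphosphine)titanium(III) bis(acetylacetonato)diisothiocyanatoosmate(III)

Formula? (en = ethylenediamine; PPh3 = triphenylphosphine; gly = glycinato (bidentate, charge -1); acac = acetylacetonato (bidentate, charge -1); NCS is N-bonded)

[Ti(en)(gly)(PPh3)2][Os(acac)2(NCS)2]2

Cation [Ti…]: ligand charges -1, Ti(III) ⇒ ion charge 2+.
Anion [Os…]: ligand charges -4, Os(III) ⇒ ion charge 1−.
One 2+ cation requires 2 of the 1− anion.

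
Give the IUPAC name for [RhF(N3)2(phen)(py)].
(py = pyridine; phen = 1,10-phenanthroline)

diazidofluoro(1,10-phenanthroline)(pyridine)rhodium(III)

There is no counter-ion, so the complex is neutral overall.
Ligand charges: 1×fluoro (-1 each), 1×pyridine (neutral), 1×1,10-phenanthroline (neutral), 2×azido (-1 each); total -3. So Rh + (-3) = 0, giving Rh = +3.
Ligands are named alphabetically: azido before fluoro before phenanthroline before pyridine.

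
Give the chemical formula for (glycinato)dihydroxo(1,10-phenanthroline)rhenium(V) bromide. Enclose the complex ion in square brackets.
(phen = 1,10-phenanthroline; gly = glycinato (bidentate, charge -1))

Ligands: 1 1,10-phenanthroline (phen, neutral), 1 glycinato (gly, -1), 2 hydroxo (OH, -1). Ligand charge sum = -3.
Charge balance with bromide (-1) requires 1 complex ion per 2 bromide.

[Re(gly)(OH)2(phen)]Br2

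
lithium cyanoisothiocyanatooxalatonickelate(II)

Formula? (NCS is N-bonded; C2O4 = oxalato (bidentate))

Ligands: 1 cyano (CN, -1), 1 isothiocyanato (NCS, -1), 1 oxalato (C2O4, -2). Ligand charge sum = -4.
With Ni in oxidation state +2, the complex ion is [Ni...]^2−.
Charge balance with lithium (+1) requires 1 complex ion per 2 lithium.

Li2[Ni(C2O4)(CN)(NCS)]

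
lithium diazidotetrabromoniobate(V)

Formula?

Li[NbBr4(N3)2]

Ligands: 2 azido (N3, -1), 4 bromo (Br, -1). Ligand charge sum = -6.
With Nb in oxidation state +5, the complex ion is [Nb...]^1−.
Charge balance with lithium (+1) requires 1 complex ion per 1 lithium.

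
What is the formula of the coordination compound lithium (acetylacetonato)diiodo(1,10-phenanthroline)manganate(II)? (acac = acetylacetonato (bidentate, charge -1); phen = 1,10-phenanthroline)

Ligands: 2 iodo (I, -1), 1 acetylacetonato (acac, -1), 1 1,10-phenanthroline (phen, neutral). Ligand charge sum = -3.
With Mn in oxidation state +2, the complex ion is [Mn...]^1−.
Charge balance with lithium (+1) requires 1 complex ion per 1 lithium.

Li[Mn(acac)I2(phen)]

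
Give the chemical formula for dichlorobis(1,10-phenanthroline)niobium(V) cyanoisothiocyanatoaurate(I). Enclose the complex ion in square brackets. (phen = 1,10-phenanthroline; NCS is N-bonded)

Cation [Nb…]: ligand charges -2, Nb(V) ⇒ ion charge 3+.
Anion [Au…]: ligand charges -2, Au(I) ⇒ ion charge 1−.
One 3+ cation requires 3 of the 1− anion.

[NbCl2(phen)2][Au(CN)(NCS)]3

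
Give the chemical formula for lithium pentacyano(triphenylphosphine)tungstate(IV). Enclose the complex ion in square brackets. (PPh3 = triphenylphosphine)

Li[W(CN)5(PPh3)]

Ligands: 1 triphenylphosphine (PPh3, neutral), 5 cyano (CN, -1). Ligand charge sum = -5.
With W in oxidation state +4, the complex ion is [W...]^1−.
Charge balance with lithium (+1) requires 1 complex ion per 1 lithium.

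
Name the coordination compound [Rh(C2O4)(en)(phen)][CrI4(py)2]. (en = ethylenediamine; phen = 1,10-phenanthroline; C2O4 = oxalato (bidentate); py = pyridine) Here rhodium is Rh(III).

Both ions are complex: the cation is named first with the plain metal name, the anion second with the -ate form; each ion's ligands are alphabetised independently.
Rh is given as +3; the cation's ligand charges sum to -2, so the complex cation is 1+.
A 1:1 salt means the anion carries the equal and opposite charge, 1−.
Anion: ligand charges sum to -4; for the ion to be 1−, Cr = +3.

(ethylenediamine)oxalato(1,10-phenanthroline)rhodium(III) tetraiodobis(pyridine)chromate(III)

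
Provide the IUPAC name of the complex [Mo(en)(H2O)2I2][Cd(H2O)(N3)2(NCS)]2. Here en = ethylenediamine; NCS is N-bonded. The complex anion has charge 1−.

diaqua(ethylenediamine)diiodomolybdenum(IV) aquadiazidoisothiocyanatocadmate(II)

The complex anion is given as 1−; its ligand charges sum to -3, so Cd = +2.
With 2 anions per cation, the cation must be 2×1 = 2+.
Cation: ligand charges sum to -2; for the ion to be 2+, Mo = +4.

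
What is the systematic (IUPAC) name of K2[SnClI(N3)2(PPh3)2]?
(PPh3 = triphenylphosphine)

The 2 potassium counter-ions carry a total charge of +2, so each complex ion is 2−.
Ligand charges: 1×iodo (-1 each), 2×azido (-1 each), 2×triphenylphosphine (neutral), 1×chloro (-1 each); total -4. So Sn + (-4) = 2−, giving Sn = +2.
The complex ion is anionic, so tin takes the -ate form stannate(II).

potassium diazidochloroiodobis(triphenylphosphine)stannate(II)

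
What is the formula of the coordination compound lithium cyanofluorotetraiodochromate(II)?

Ligands: 4 iodo (I, -1), 1 fluoro (F, -1), 1 cyano (CN, -1). Ligand charge sum = -6.
With Cr in oxidation state +2, the complex ion is [Cr...]^4−.
Charge balance with lithium (+1) requires 1 complex ion per 4 lithium.

Li4[Cr(CN)FI4]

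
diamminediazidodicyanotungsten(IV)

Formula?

Ligands: 2 cyano (CN, -1), 2 azido (N3, -1), 2 ammine (NH3, neutral). Ligand charge sum = -4.
With W in oxidation state +4, the complex ion is [W...].

[W(CN)2(N3)2(NH3)2]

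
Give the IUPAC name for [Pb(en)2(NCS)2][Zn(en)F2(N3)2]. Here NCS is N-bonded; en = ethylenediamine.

Zinc is always +2 in its complexes; the anion's ligand charges sum to -4, so the complex anion is 2−.
A 1:1 salt means the cation carries the equal and opposite charge, 2+.
Cation: ligand charges sum to -2; for the ion to be 2+, Pb = +4.

bis(ethylenediamine)diisothiocyanatolead(IV) diazido(ethylenediamine)difluorozincate(II)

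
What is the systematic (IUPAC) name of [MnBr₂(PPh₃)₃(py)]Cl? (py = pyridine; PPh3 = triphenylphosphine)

The 1 chloride counter-ion carries a total charge of -1, so each complex ion is 1+.
Ligand charges: 2×bromo (-1 each), 1×pyridine (neutral), 3×triphenylphosphine (neutral); total -2. So Mn + (-2) = 1+, giving Mn = +3.
Ligands are named alphabetically: bromo before pyridine before triphenylphosphine.

dibromo(pyridine)tris(triphenylphosphine)manganese(III) chloride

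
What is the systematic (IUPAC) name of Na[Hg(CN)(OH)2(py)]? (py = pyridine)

The 1 sodium counter-ion carries a total charge of +1, so each complex ion is 1−.
Ligand charges: 1×pyridine (neutral), 1×cyano (-1 each), 2×hydroxo (-1 each); total -3. So Hg + (-3) = 1−, giving Hg = +2.
Ligands are named alphabetically: cyano before hydroxo before pyridine.
The complex ion is anionic, so mercury takes the -ate form mercurate(II).

sodium cyanodihydroxo(pyridine)mercurate(II)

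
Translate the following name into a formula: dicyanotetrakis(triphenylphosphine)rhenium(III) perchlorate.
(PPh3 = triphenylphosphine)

[Re(CN)2(PPh3)4]ClO4

Ligands: 2 cyano (CN, -1), 4 triphenylphosphine (PPh3, neutral). Ligand charge sum = -2.
Charge balance with perchlorate (-1) requires 1 complex ion per 1 perchlorate.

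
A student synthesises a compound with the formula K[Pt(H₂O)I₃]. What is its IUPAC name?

The 1 potassium counter-ion carries a total charge of +1, so each complex ion is 1−.
Ligand charges: 3×iodo (-1 each), 1×aqua (neutral); total -3. So Pt + (-3) = 1−, giving Pt = +2.
The complex ion is anionic, so platinum takes the -ate form platinate(II).

potassium aquatriiodoplatinate(II)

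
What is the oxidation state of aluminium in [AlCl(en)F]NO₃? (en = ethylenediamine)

1 nitrate outside the brackets (-1 each) → the complex ion is 1+.
Ligand charges: 1×F = -1; 1×Cl = -1; 1×en neutral; sum -2.
Al + (-2) = 1+ ⇒ Al is +3.

+3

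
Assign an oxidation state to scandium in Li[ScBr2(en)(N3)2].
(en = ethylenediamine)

+3

1 lithium outside the brackets (+1 each) → the complex ion is 1−.
Ligand charges: 1×en neutral; 2×N3 = -2; 2×Br = -2; sum -4.
Sc + (-4) = 1− ⇒ Sc is +3.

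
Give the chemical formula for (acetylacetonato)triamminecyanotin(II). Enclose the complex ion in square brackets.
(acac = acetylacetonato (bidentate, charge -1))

[Sn(acac)(CN)(NH3)3]

Ligands: 1 cyano (CN, -1), 1 acetylacetonato (acac, -1), 3 ammine (NH3, neutral). Ligand charge sum = -2.
With Sn in oxidation state +2, the complex ion is [Sn...].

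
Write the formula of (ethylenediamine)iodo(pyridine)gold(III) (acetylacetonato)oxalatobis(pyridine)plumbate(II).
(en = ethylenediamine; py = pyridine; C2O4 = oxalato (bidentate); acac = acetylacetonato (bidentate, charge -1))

Cation [Au…]: ligand charges -1, Au(III) ⇒ ion charge 2+.
Anion [Pb…]: ligand charges -3, Pb(II) ⇒ ion charge 1−.
One 2+ cation requires 2 of the 1− anion.

[Au(en)I(py)][Pb(acac)(C2O4)(py)2]2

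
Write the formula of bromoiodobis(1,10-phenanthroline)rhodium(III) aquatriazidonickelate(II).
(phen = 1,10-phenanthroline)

[RhBrI(phen)2][Ni(H2O)(N3)3]

Cation [Rh…]: ligand charges -2, Rh(III) ⇒ ion charge 1+.
Anion [Ni…]: ligand charges -3, Ni(II) ⇒ ion charge 1−.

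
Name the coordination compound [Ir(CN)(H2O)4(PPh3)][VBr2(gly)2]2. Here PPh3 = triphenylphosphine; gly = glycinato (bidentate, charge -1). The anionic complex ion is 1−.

The complex anion is given as 1−; its ligand charges sum to -4, so V = +3.
With 2 anions per cation, the cation must be 2×1 = 2+.
Cation: ligand charges sum to -1; for the ion to be 2+, Ir = +3.

tetraaquacyano(triphenylphosphine)iridium(III) dibromobis(glycinato)vanadate(III)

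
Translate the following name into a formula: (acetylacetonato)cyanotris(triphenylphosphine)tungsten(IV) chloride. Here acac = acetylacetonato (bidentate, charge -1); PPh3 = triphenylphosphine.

[W(acac)(CN)(PPh3)3]Cl2

Ligands: 1 acetylacetonato (acac, -1), 3 triphenylphosphine (PPh3, neutral), 1 cyano (CN, -1). Ligand charge sum = -2.
With W in oxidation state +4, the complex ion is [W...]^2+.
Charge balance with chloride (-1) requires 1 complex ion per 2 chloride.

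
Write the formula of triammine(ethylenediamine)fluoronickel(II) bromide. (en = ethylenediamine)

[Ni(en)F(NH3)3]Br

Ligands: 1 ethylenediamine (en, neutral), 1 fluoro (F, -1), 3 ammine (NH3, neutral). Ligand charge sum = -1.
With Ni in oxidation state +2, the complex ion is [Ni...]^1+.
Charge balance with bromide (-1) requires 1 complex ion per 1 bromide.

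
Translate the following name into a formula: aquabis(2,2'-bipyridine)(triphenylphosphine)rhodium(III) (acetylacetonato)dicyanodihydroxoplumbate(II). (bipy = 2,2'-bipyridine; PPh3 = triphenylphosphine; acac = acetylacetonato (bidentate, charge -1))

[Rh(bipy)2(H2O)(PPh3)][Pb(acac)(CN)2(OH)2]

Cation [Rh…]: ligand charges 0, Rh(III) ⇒ ion charge 3+.
Anion [Pb…]: ligand charges -5, Pb(II) ⇒ ion charge 3−.
One 3+ cation balances one 3− anion.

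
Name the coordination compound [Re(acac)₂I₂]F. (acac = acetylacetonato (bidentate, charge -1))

bis(acetylacetonato)diiodorhenium(V) fluoride

The 1 fluoride counter-ion carries a total charge of -1, so each complex ion is 1+.
Ligand charges: 2×iodo (-1 each), 2×acetylacetonato (-1 each); total -4. So Re + (-4) = 1+, giving Re = +5.
Ligands are named alphabetically: acetylacetonato before iodo.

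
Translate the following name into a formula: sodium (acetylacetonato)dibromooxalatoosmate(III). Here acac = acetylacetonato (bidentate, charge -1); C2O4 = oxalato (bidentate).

Ligands: 2 bromo (Br, -1), 1 acetylacetonato (acac, -1), 1 oxalato (C2O4, -2). Ligand charge sum = -5.
With Os in oxidation state +3, the complex ion is [Os...]^2−.
Charge balance with sodium (+1) requires 1 complex ion per 2 sodium.

Na2[Os(acac)Br2(C2O4)]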